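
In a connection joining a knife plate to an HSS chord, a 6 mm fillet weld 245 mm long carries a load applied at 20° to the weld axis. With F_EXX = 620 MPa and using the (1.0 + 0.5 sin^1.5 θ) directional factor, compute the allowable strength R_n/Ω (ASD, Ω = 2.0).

t_e = 0.707 × 6 = 4.242 mm; A_we = 4.242 × 245 = 1039 mm².
Directional factor: 1.0 + 0.5 sin^1.5(20°) = 1.1.
F_nw = 0.6 × 620 × 1.1 = 409.2 MPa.
R_n/Ω = (409.2 × 1039) / 2.0 × 10⁻³ = 212.6 kN.

R_n/Ω ≈ 213 kN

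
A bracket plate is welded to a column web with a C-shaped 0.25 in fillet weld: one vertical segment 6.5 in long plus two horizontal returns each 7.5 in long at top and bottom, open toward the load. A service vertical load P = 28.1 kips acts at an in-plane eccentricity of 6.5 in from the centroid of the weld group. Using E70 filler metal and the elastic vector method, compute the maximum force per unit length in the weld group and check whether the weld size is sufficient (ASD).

f_max ≈ 4.54 kip/in; NOT adequate

E70XX → F_EXX = 70 ksi.
Total weld length L_w = 21.5 in. Treat welds as unit-width lines.
Centroid: x̄ = 2×7.5×3.75 / 21.5 = 2.616 in from the vertical weld.
Polar moment about centroid: J = I_x + I_y = [6.5³/12 + 2×7.5×3.25²] + [6.5×2.616² + 2(7.5³/12 + 7.5×1.134²)] = 315.4 in³.
Direct shear f_v = P/L_w = 28.1 / 21.5 = 1.307 kip/in (vertical).
Torsion M = P·e = 28.1 × 6.5 = 182.65 kip·in.
Critical point at (x, y) = (4.884, 3.25) from centroid. f_tx = M·y/J = 1.882 kip/in; f_ty = M·x/J = 2.828 kip/in.
Resultant f_max = √[f_tx² + (f_v + f_ty)²] = √[1.882² + (1.307 + 2.828)²] = 4.543 kip/in.
Capacity per unit length: r_n/Ω = (1/2.0) × 0.6 × 70 × (0.707 × 0.25) = 3.712 kip/in.
4.543 > 3.712 → NOT adequate.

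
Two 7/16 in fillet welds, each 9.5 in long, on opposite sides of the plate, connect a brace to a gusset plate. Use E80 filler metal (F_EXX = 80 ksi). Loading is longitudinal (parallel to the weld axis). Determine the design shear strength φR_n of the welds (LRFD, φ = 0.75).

φR_n ≈ 212 kip

Effective throat t_e = 0.707 × 0.4375 = 0.3093 in.
Total length L = 19 in; A_we = 0.3093 × 19 = 5.877 in².
F_nw = 0.6 F_EXX = 0.6 × 80 = 48 ksi.
φR_n = 0.75 × 48 × 5.877 = 211.6 kip.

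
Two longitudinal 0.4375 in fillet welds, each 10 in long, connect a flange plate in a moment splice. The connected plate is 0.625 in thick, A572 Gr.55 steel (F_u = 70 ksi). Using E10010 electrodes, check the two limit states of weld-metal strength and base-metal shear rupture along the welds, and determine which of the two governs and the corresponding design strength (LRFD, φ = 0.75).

E100XX → F_EXX = 100 ksi.
t_e = 0.707 × 0.4375 = 0.3093 in; L = 20 in.
Weld metal: φR_n = 0.75 × 0.6 × 100 × 0.3093 × 20 = 278.4 kip.
Base metal (shear rupture): φR_n = 0.75 × 0.6 × 70 × 0.625 × 20 = 393.8 kip.
Governing: weld metal.

φR_n ≈ 278 kip (weld metal governs)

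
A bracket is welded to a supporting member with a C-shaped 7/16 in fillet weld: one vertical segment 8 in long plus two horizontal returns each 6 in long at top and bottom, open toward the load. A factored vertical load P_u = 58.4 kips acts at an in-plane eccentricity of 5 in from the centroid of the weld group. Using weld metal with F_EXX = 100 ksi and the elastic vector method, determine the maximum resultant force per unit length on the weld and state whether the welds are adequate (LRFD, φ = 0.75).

f_max ≈ 7.78 kip/in; adequate

Total weld length L_w = 20 in. Treat welds as unit-width lines.
Centroid: x̄ = 2×6×3 / 20 = 1.8 in from the vertical weld.
Polar moment about centroid: J = I_x + I_y = [8³/12 + 2×6×4²] + [8×1.8² + 2(6³/12 + 6×1.2²)] = 313.9 in³.
Direct shear f_v = P/L_w = 58.4 / 20 = 2.92 kip/in (vertical).
Torsion M = P·e = 58.4 × 5 = 292 kip·in.
Critical point at (x, y) = (4.2, 4) from centroid. f_tx = M·y/J = 3.721 kip/in; f_ty = M·x/J = 3.907 kip/in.
Resultant f_max = √[f_tx² + (f_v + f_ty)²] = √[3.721² + (2.92 + 3.907)²] = 7.776 kip/in.
Capacity per unit length: φr_n = 0.75 × 0.6 × 100 × (0.707 × 0.4375) = 13.92 kip/in.
7.776 ≤ 13.92 → adequate.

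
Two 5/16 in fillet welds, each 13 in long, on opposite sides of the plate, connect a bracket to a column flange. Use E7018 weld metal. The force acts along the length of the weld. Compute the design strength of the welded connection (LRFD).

E70XX → F_EXX = 70 ksi.
Effective throat t_e = 0.707 × 0.3125 = 0.2209 in.
Total length L = 26 in; A_we = 0.2209 × 26 = 5.744 in².
F_nw = 0.6 F_EXX = 0.6 × 70 = 42 ksi.
φR_n = 0.75 × 42 × 5.744 = 180.9 kip.

φR_n ≈ 181 kip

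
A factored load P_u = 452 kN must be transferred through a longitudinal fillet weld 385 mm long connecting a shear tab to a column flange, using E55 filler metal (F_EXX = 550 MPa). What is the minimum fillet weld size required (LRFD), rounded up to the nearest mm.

w = 7 mm

Total weld length L = 385 mm.
Required throat t_e = P_u / (φ × 0.6 F_EXX × L) = 452 / (0.75 × 0.6 × 550 × 385 × 10⁻³) = 4.744 mm.
Required leg w = t_e / 0.707 = 6.709 mm → use 7 mm.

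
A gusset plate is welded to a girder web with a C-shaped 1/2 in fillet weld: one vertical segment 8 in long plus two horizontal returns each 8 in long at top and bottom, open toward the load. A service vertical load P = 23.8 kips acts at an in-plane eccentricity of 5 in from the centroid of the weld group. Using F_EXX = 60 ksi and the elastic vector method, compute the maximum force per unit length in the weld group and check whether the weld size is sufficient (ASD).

f_max ≈ 2.55 kip/in; adequate

Total weld length L_w = 24 in. Treat welds as unit-width lines.
Centroid: x̄ = 2×8×4 / 24 = 2.667 in from the vertical weld.
Polar moment about centroid: J = I_x + I_y = [8³/12 + 2×8×4²] + [8×2.667² + 2(8³/12 + 8×1.333²)] = 469.3 in³.
Direct shear f_v = P/L_w = 23.8 / 24 = 0.9917 kip/in (vertical).
Torsion M = P·e = 23.8 × 5 = 119 kip·in.
Critical point at (x, y) = (5.333, 4) from centroid. f_tx = M·y/J = 1.014 kip/in; f_ty = M·x/J = 1.352 kip/in.
Resultant f_max = √[f_tx² + (f_v + f_ty)²] = √[1.014² + (0.9917 + 1.352)²] = 2.554 kip/in.
Capacity per unit length: r_n/Ω = (1/2.0) × 0.6 × 60 × (0.707 × 0.5) = 6.363 kip/in.
2.554 ≤ 6.363 → adequate.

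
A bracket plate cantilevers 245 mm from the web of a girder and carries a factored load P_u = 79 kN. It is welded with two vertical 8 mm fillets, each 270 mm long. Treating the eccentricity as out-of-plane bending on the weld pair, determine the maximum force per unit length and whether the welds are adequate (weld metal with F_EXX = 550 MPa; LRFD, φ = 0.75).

L_w = 2 × 270 = 540 mm; section modulus (unit throat) S = 2 × L²/6 = 24300 mm².
Direct shear f_v = P/L_w = 79×10³/540 = 146.3 N/mm.
Moment M = P × e = 79×10³ × 245 = 19355000 N·mm; bending f_b = M/S = 796.5 N/mm.
f_max = √(f_v² + f_b²) = √(146.3² + 796.5²) = 809.8 N/mm.
φr_n = 0.75 × 0.6 × 550 × (0.707 × 8) = 1400 N/mm → adequate.

f_max ≈ 810 N/mm; adequate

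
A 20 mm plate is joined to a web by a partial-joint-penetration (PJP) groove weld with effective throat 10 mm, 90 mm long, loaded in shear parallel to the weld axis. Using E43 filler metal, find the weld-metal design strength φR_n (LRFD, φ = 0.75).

E43XX → F_EXX = 430 MPa.
Effective throat (given) t_e = 10 mm.
A_we = 10 × 90 = 900 mm².
F_nw = 0.6 F_EXX = 258 MPa.
φR_n = 0.75 × 258 × 900 × 10⁻³ = 174.2 kN.

φR_n ≈ 174 kN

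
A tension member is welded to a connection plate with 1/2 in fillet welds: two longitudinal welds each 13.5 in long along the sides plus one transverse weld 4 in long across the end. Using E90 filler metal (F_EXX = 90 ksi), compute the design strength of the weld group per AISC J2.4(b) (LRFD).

t_e = 0.707 × 0.5 = 0.3535 in.
R_nwl = 0.6 × 90 × 0.3535 × 27 = 515.4 kips (longitudinal, 2 welds).
R_nwt = 0.6 × 90 × 0.3535 × 4 = 76.36 kips (transverse, base value).
(i) R_nwl + R_nwt = 591.8 kips; (ii) 0.85 R_nwl + 1.5 R_nwt = 552.6 kips.
R_n = max = 591.8 kips [governs: (i)]; φR_n = 443.8 kips.

φR_n ≈ 444 kips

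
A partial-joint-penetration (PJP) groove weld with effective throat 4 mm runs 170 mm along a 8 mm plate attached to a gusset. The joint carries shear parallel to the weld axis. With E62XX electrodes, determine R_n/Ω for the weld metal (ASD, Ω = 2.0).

E62XX → F_EXX = 620 MPa.
Effective throat (given) t_e = 4 mm.
A_we = 4 × 170 = 680 mm².
F_nw = 0.6 F_EXX = 372 MPa.
R_n/Ω = (372 × 680) / 2.0 × 10⁻³ = 126.5 kN.

R_n/Ω ≈ 126 kN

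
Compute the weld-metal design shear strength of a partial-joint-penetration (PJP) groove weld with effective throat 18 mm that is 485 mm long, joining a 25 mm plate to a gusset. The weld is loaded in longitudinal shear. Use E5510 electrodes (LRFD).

E55XX → F_EXX = 550 MPa.
Effective throat (given) t_e = 18 mm.
A_we = 18 × 485 = 8730 mm².
F_nw = 0.6 F_EXX = 330 MPa.
φR_n = 0.75 × 330 × 8730 × 10⁻³ = 2161 kN.

φR_n ≈ 2160 kN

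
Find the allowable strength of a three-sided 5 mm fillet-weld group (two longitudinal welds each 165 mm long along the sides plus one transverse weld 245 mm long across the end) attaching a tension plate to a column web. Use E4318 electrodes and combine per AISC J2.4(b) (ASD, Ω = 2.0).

R_n/Ω ≈ 295 kN

E43XX → F_EXX = 430 MPa.
t_e = 0.707 × 5 = 3.535 mm.
R_nwl = 0.6 × 430 × 3.535 × 330 × 10⁻³ = 301 kN (longitudinal, 2 welds).
R_nwt = 0.6 × 430 × 3.535 × 245 × 10⁻³ = 223.4 kN (transverse, base value).
(i) R_nwl + R_nwt = 524.4 kN; (ii) 0.85 R_nwl + 1.5 R_nwt = 591 kN.
R_n = max = 591 kN [governs: (ii)]; R_n/Ω = 295.5 kN.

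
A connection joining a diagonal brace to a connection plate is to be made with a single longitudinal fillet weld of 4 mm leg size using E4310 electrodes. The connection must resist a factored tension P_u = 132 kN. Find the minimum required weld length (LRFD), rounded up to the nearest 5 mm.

L = 245 mm

E43XX → F_EXX = 430 MPa.
Throat t_e = 0.707 × 4 = 2.828 mm.
φr_n = 0.75 × 0.6 × 430 × 2.828 × 10⁻³ = 0.5472 kN/mm.
L_req = P_u / φr_n = 132 / 0.5472 = 241.2 mm total.
Round up → use L = 245 mm.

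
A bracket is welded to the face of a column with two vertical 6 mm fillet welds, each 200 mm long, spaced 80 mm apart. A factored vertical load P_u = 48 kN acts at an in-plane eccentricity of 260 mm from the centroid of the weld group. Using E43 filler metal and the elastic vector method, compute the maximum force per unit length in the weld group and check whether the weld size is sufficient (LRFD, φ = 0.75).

E43XX → F_EXX = 430 MPa.
Total weld length L_w = 400 mm. Treat welds as unit-width lines.
Polar moment about centroid: J = 2[d³/12 + d(b/2)²] = 2[200³/12 + 200×40²] = 1973000 mm³.
Direct shear f_v = P/L_w = 48×10³ / 400 = 120 N/mm (vertical).
Torsion M = P·e = 48×10³ × 260 = 12480000 N·mm.
Critical point at (x, y) = (40, 100) from centroid. f_tx = M·y/J = 632.4 N/mm; f_ty = M·x/J = 253 N/mm.
Resultant f_max = √[f_tx² + (f_v + f_ty)²] = √[632.4² + (120 + 253)²] = 734.2 N/mm.
Capacity per unit length: φr_n = 0.75 × 0.6 × 430 × (0.707 × 6) = 820.8 N/mm.
734.2 ≤ 820.8 → adequate.

f_max ≈ 734 N/mm; adequate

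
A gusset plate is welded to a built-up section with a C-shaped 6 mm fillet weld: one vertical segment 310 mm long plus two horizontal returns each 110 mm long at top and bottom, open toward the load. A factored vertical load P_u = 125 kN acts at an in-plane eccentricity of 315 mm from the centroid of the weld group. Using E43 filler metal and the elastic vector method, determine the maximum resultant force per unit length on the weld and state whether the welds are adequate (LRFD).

f_max ≈ 973 N/mm; NOT adequate

E43XX → F_EXX = 430 MPa.
Total weld length L_w = 530 mm. Treat welds as unit-width lines.
Centroid: x̄ = 2×110×55 / 530 = 22.83 mm from the vertical weld.
Polar moment about centroid: J = I_x + I_y = [310³/12 + 2×110×155²] + [310×22.83² + 2(110³/12 + 110×32.17²)] = 8379000 mm³.
Direct shear f_v = P/L_w = 125×10³ / 530 = 235.8 N/mm (vertical).
Torsion M = P·e = 125×10³ × 315 = 39375000 N·mm.
Critical point at (x, y) = (87.17, 155) from centroid. f_tx = M·y/J = 728.4 N/mm; f_ty = M·x/J = 409.6 N/mm.
Resultant f_max = √[f_tx² + (f_v + f_ty)²] = √[728.4² + (235.8 + 409.6)²] = 973.2 N/mm.
Capacity per unit length: φr_n = 0.75 × 0.6 × 430 × (0.707 × 6) = 820.8 N/mm.
973.2 > 820.8 → NOT adequate.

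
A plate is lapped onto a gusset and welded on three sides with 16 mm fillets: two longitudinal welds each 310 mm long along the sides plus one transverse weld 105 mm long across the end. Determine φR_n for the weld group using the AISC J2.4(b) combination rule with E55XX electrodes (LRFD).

E55XX → F_EXX = 550 MPa.
t_e = 0.707 × 16 = 11.31 mm.
R_nwl = 0.6 × 550 × 11.31 × 620 × 10⁻³ = 2314 kN (longitudinal, 2 welds).
R_nwt = 0.6 × 550 × 11.31 × 105 × 10⁻³ = 392 kN (transverse, base value).
(i) R_nwl + R_nwt = 2706 kN; (ii) 0.85 R_nwl + 1.5 R_nwt = 2555 kN.
R_n = max = 2706 kN [governs: (i)]; φR_n = 2030 kN.

φR_n ≈ 2030 kN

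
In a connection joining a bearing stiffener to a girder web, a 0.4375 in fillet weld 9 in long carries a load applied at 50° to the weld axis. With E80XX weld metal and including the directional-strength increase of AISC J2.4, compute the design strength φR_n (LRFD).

φR_n ≈ 134 kip

E80XX → F_EXX = 80 ksi.
t_e = 0.707 × 0.4375 = 0.3093 in; A_we = 0.3093 × 9 = 2.784 in².
Directional factor: 1.0 + 0.5 sin^1.5(50°) = 1.335.
F_nw = 0.6 × 80 × 1.335 = 64.09 ksi.
φR_n = 0.75 × 64.09 × 2.784 = 133.8 kip.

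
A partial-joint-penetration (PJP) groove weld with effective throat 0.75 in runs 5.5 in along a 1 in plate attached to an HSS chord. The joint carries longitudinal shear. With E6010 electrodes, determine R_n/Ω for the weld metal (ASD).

E60XX → F_EXX = 60 ksi.
Effective throat (given) t_e = 0.75 in.
A_we = 0.75 × 5.5 = 4.125 in².
F_nw = 0.6 F_EXX = 36 ksi.
R_n/Ω = (36 × 4.125) / 2.0 = 74.25 kips.

R_n/Ω ≈ 74.2 kips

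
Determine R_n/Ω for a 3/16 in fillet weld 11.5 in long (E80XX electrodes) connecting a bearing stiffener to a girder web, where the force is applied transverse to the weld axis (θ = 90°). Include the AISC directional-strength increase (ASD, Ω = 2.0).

R_n/Ω ≈ 54.9 kip

E80XX → F_EXX = 80 ksi.
t_e = 0.707 × 0.1875 = 0.1326 in; A_we = 0.1326 × 11.5 = 1.524 in².
Directional factor: 1.0 + 0.5 sin^1.5(90°) = 1.5.
F_nw = 0.6 × 80 × 1.5 = 72 ksi.
R_n/Ω = (72 × 1.524) / 2.0 = 54.88 kip.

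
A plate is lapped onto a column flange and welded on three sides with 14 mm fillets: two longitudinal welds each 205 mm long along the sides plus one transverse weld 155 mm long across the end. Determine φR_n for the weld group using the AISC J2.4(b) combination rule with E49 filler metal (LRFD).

E49XX → F_EXX = 490 MPa.
t_e = 0.707 × 14 = 9.898 mm.
R_nwl = 0.6 × 490 × 9.898 × 410 × 10⁻³ = 1193 kN (longitudinal, 2 welds).
R_nwt = 0.6 × 490 × 9.898 × 155 × 10⁻³ = 451.1 kN (transverse, base value).
(i) R_nwl + R_nwt = 1644 kN; (ii) 0.85 R_nwl + 1.5 R_nwt = 1691 kN.
R_n = max = 1691 kN [governs: (ii)]; φR_n = 1268 kN.

φR_n ≈ 1270 kN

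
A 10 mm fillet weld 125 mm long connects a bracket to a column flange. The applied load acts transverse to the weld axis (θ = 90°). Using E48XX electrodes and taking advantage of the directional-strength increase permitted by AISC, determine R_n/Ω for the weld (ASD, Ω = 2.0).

R_n/Ω ≈ 191 kN

E48XX → F_EXX = 480 MPa.
t_e = 0.707 × 10 = 7.07 mm; A_we = 7.07 × 125 = 883.7 mm².
Directional factor: 1.0 + 0.5 sin^1.5(90°) = 1.5.
F_nw = 0.6 × 480 × 1.5 = 432 MPa.
R_n/Ω = (432 × 883.7) / 2.0 × 10⁻³ = 190.9 kN.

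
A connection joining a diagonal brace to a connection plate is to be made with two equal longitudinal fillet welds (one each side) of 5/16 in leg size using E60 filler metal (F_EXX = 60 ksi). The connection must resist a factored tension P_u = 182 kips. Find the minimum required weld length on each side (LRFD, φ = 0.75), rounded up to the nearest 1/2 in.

L = 15.5 in on each side

Throat t_e = 0.707 × 0.3125 = 0.2209 in.
φr_n = 0.75 × 0.6 × 60 × 0.2209 = 5.965 kips/in.
L_req = P_u / φr_n = 182 / 5.965 = 30.51 in total.
Per side: 30.51 / 2 = 15.25 in.
Round up → use L = 15.5 in on each side.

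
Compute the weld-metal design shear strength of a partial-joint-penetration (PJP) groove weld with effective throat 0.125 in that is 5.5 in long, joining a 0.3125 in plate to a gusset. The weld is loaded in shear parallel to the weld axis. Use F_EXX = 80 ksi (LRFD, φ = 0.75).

Effective throat (given) t_e = 0.125 in.
A_we = 0.125 × 5.5 = 0.6875 in².
F_nw = 0.6 F_EXX = 48 ksi.
φR_n = 0.75 × 48 × 0.6875 = 24.75 kips.

φR_n ≈ 24.8 kips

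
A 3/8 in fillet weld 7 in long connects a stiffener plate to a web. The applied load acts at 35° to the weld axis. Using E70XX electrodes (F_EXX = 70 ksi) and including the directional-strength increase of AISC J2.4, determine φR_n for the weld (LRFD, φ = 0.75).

φR_n ≈ 71.2 kip

t_e = 0.707 × 0.375 = 0.2651 in; A_we = 0.2651 × 7 = 1.856 in².
Directional factor: 1.0 + 0.5 sin^1.5(35°) = 1.217.
F_nw = 0.6 × 70 × 1.217 = 51.12 ksi.
φR_n = 0.75 × 51.12 × 1.856 = 71.16 kip.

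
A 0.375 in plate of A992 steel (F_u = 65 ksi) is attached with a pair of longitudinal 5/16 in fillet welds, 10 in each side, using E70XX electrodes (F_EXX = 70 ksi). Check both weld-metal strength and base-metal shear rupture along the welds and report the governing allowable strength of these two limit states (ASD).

R_n/Ω ≈ 92.8 kip (weld metal governs)

t_e = 0.707 × 0.3125 = 0.2209 in; L = 20 in.
Weld metal: R_n/Ω = (1/2.0) × 0.6 × 70 × 0.2209 × 20 = 92.79 kip.
Base metal (shear rupture): R_n/Ω = (1/2.0) × 0.6 × 65 × 0.375 × 20 = 146.2 kip.
Governing: weld metal.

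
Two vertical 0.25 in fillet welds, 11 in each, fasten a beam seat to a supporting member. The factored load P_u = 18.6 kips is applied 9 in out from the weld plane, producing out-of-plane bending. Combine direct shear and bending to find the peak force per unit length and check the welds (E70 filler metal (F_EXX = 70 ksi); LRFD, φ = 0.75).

L_w = 2 × 11 = 22 in; section modulus (unit throat) S = 2 × L²/6 = 40.33 in².
Direct shear f_v = P/L_w = 18.6/22 = 0.8455 kip/in.
Moment M = P × e = 18.6 × 9 = 167.4 kip·in; bending f_b = M/S = 4.15 kip/in.
f_max = √(f_v² + f_b²) = √(0.8455² + 4.15²) = 4.236 kip/in.
φr_n = 0.75 × 0.6 × 70 × (0.707 × 0.25) = 5.568 kip/in → adequate.

f_max ≈ 4.24 kip/in; adequate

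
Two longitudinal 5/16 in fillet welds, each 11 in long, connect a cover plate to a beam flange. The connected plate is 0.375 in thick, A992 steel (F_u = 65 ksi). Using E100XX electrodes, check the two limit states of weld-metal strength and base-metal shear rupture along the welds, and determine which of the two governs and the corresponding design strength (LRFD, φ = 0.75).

φR_n ≈ 219 kips (weld metal governs)

E100XX → F_EXX = 100 ksi.
t_e = 0.707 × 0.3125 = 0.2209 in; L = 22 in.
Weld metal: φR_n = 0.75 × 0.6 × 100 × 0.2209 × 22 = 218.7 kips.
Base metal (shear rupture): φR_n = 0.75 × 0.6 × 65 × 0.375 × 22 = 241.3 kips.
Governing: weld metal.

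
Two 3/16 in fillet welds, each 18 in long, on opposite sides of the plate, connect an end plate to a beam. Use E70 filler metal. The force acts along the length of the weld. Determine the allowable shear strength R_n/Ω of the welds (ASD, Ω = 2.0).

E70XX → F_EXX = 70 ksi.
Effective throat t_e = 0.707 × 0.1875 = 0.1326 in.
Total length L = 36 in; A_we = 0.1326 × 36 = 4.772 in².
F_nw = 0.6 F_EXX = 0.6 × 70 = 42 ksi.
R_n = 42 × 4.772 = 200.4 kip; R_n/Ω = 200.4/2.0 = 100.2 kip.

R_n/Ω ≈ 100 kip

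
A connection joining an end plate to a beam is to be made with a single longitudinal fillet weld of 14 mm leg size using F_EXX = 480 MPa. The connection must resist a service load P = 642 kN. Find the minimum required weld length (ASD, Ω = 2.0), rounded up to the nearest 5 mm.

Throat t_e = 0.707 × 14 = 9.898 mm.
r_n/Ω = (0.6 × 480 × 9.898) / 2.0 = 1425 N/mm = 1.425 kN/mm.
L_req = P / (r_n/Ω) = 642 / 1.425 = 450.4 mm total.
Round up → use L = 455 mm.

L = 455 mm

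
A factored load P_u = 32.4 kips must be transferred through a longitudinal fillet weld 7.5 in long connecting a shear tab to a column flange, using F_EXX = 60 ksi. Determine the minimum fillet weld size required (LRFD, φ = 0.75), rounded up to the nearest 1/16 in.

Total weld length L = 7.5 in.
Required throat t_e = P_u / (φ × 0.6 F_EXX × L) = 32.4 / (0.75 × 0.6 × 60 × 7.5) = 0.16 in.
Required leg w = t_e / 0.707 = 0.2263 in → use 1/4 in.

w = 1/4 in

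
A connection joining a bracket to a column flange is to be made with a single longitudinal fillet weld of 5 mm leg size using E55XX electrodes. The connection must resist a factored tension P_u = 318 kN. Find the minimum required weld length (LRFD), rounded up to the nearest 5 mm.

L = 365 mm

E55XX → F_EXX = 550 MPa.
Throat t_e = 0.707 × 5 = 3.535 mm.
φr_n = 0.75 × 0.6 × 550 × 3.535 × 10⁻³ = 0.8749 kN/mm.
L_req = P_u / φr_n = 318 / 0.8749 = 363.5 mm total.
Round up → use L = 365 mm.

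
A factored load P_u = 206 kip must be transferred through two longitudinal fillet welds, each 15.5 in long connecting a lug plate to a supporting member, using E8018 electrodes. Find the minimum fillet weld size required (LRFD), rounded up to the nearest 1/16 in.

E80XX → F_EXX = 80 ksi.
Total weld length L = 31 in.
Required throat t_e = P_u / (φ × 0.6 F_EXX × L) = 206 / (0.75 × 0.6 × 80 × 31) = 0.1846 in.
Required leg w = t_e / 0.707 = 0.2611 in → use 5/16 in.

w = 5/16 in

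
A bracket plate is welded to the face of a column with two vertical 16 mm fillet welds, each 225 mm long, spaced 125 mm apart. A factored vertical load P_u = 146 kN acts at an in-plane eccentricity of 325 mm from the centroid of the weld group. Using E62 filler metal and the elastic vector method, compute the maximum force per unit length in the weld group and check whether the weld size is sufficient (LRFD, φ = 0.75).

E62XX → F_EXX = 620 MPa.
Total weld length L_w = 450 mm. Treat welds as unit-width lines.
Polar moment about centroid: J = 2[d³/12 + d(b/2)²] = 2[225³/12 + 225×62.5²] = 3656000 mm³.
Direct shear f_v = P/L_w = 146×10³ / 450 = 324.4 N/mm (vertical).
Torsion M = P·e = 146×10³ × 325 = 47450000 N·mm.
Critical point at (x, y) = (62.5, 112.5) from centroid. f_tx = M·y/J = 1460 N/mm; f_ty = M·x/J = 811.1 N/mm.
Resultant f_max = √[f_tx² + (f_v + f_ty)²] = √[1460² + (324.4 + 811.1)²] = 1850 N/mm.
Capacity per unit length: φr_n = 0.75 × 0.6 × 620 × (0.707 × 16) = 3156 N/mm.
1850 ≤ 3156 → adequate.

f_max ≈ 1850 N/mm; adequate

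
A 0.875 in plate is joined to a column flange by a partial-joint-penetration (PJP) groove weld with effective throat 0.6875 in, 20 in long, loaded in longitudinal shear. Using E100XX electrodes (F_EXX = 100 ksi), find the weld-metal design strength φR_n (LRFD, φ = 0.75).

φR_n ≈ 619 kips

Effective throat (given) t_e = 0.6875 in.
A_we = 0.6875 × 20 = 13.75 in².
F_nw = 0.6 F_EXX = 60 ksi.
φR_n = 0.75 × 60 × 13.75 = 618.8 kips.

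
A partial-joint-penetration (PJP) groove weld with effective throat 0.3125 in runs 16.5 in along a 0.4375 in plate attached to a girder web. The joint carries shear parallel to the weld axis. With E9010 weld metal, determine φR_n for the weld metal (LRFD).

E90XX → F_EXX = 90 ksi.
Effective throat (given) t_e = 0.3125 in.
A_we = 0.3125 × 16.5 = 5.156 in².
F_nw = 0.6 F_EXX = 54 ksi.
φR_n = 0.75 × 54 × 5.156 = 208.8 kip.

φR_n ≈ 209 kip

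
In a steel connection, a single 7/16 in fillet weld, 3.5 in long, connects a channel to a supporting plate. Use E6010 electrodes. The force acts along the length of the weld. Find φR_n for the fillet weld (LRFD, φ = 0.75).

E60XX → F_EXX = 60 ksi.
Effective throat t_e = 0.707 × 0.4375 = 0.3093 in.
Total length L = 3.5 in; A_we = 0.3093 × 3.5 = 1.083 in².
F_nw = 0.6 F_EXX = 0.6 × 60 = 36 ksi.
φR_n = 0.75 × 36 × 1.083 = 29.23 kip.

φR_n ≈ 29.2 kip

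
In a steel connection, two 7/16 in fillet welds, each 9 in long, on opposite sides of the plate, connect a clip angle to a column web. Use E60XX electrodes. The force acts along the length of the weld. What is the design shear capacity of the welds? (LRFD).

φR_n ≈ 150 kip

E60XX → F_EXX = 60 ksi.
Effective throat t_e = 0.707 × 0.4375 = 0.3093 in.
Total length L = 18 in; A_we = 0.3093 × 18 = 5.568 in².
F_nw = 0.6 F_EXX = 0.6 × 60 = 36 ksi.
φR_n = 0.75 × 36 × 5.568 = 150.3 kip.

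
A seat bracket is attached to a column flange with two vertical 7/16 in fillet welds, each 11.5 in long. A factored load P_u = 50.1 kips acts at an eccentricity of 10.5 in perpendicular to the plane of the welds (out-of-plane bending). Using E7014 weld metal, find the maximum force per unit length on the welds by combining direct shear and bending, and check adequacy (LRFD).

f_max ≈ 12.1 kip/in; NOT adequate

E70XX → F_EXX = 70 ksi.
L_w = 2 × 11.5 = 23 in; section modulus (unit throat) S = 2 × L²/6 = 44.08 in².
Direct shear f_v = P/L_w = 50.1/23 = 2.178 kip/in.
Moment M = P × e = 50.1 × 10.5 = 526.05 kip·in; bending f_b = M/S = 11.93 kip/in.
f_max = √(f_v² + f_b²) = √(2.178² + 11.93²) = 12.13 kip/in.
φr_n = 0.75 × 0.6 × 70 × (0.707 × 0.4375) = 9.743 kip/in → NOT adequate.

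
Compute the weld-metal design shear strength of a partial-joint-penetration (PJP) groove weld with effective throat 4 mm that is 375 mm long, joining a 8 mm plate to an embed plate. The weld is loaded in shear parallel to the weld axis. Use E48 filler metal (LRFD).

E48XX → F_EXX = 480 MPa.
Effective throat (given) t_e = 4 mm.
A_we = 4 × 375 = 1500 mm².
F_nw = 0.6 F_EXX = 288 MPa.
φR_n = 0.75 × 288 × 1500 × 10⁻³ = 324 kN.

φR_n ≈ 324 kN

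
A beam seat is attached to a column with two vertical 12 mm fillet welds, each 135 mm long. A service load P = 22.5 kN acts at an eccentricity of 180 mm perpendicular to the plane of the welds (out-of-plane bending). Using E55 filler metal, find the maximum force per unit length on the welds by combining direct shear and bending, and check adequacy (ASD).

E55XX → F_EXX = 550 MPa.
L_w = 2 × 135 = 270 mm; section modulus (unit throat) S = 2 × L²/6 = 6075 mm².
Direct shear f_v = P/L_w = 22.5×10³/270 = 83.33 N/mm.
Moment M = P × e = 22.5×10³ × 180 = 4050000 N·mm; bending f_b = M/S = 666.7 N/mm.
f_max = √(f_v² + f_b²) = √(83.33² + 666.7²) = 671.9 N/mm.
r_n/Ω = (1/2.0) × 0.6 × 550 × (0.707 × 12) = 1400 N/mm → adequate.

f_max ≈ 672 N/mm; adequate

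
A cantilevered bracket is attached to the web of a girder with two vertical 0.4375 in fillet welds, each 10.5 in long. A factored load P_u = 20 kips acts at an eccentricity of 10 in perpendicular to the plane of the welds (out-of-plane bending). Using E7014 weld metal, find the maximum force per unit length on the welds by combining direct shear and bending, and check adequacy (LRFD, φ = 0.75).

f_max ≈ 5.52 kip/in; adequate

E70XX → F_EXX = 70 ksi.
L_w = 2 × 10.5 = 21 in; section modulus (unit throat) S = 2 × L²/6 = 36.75 in².
Direct shear f_v = P/L_w = 20/21 = 0.9524 kip/in.
Moment M = P × e = 20 × 10 = 200 kip·in; bending f_b = M/S = 5.442 kip/in.
f_max = √(f_v² + f_b²) = √(0.9524² + 5.442²) = 5.525 kip/in.
φr_n = 0.75 × 0.6 × 70 × (0.707 × 0.4375) = 9.743 kip/in → adequate.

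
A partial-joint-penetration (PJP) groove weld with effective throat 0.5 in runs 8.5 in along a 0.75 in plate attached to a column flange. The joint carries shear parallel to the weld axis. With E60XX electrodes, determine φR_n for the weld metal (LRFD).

E60XX → F_EXX = 60 ksi.
Effective throat (given) t_e = 0.5 in.
A_we = 0.5 × 8.5 = 4.25 in².
F_nw = 0.6 F_EXX = 36 ksi.
φR_n = 0.75 × 36 × 4.25 = 114.8 kips.

φR_n ≈ 115 kips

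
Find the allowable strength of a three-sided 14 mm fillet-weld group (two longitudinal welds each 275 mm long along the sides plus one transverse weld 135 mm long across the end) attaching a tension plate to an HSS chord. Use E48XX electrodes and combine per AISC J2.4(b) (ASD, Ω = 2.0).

R_n/Ω ≈ 976 kN

E48XX → F_EXX = 480 MPa.
t_e = 0.707 × 14 = 9.898 mm.
R_nwl = 0.6 × 480 × 9.898 × 550 × 10⁻³ = 1568 kN (longitudinal, 2 welds).
R_nwt = 0.6 × 480 × 9.898 × 135 × 10⁻³ = 384.8 kN (transverse, base value).
(i) R_nwl + R_nwt = 1953 kN; (ii) 0.85 R_nwl + 1.5 R_nwt = 1910 kN.
R_n = max = 1953 kN [governs: (i)]; R_n/Ω = 976.3 kN.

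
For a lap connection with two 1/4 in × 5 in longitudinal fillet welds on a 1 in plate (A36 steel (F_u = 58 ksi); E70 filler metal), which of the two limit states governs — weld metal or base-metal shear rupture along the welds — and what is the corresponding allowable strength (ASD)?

E70XX → F_EXX = 70 ksi.
t_e = 0.707 × 0.25 = 0.1767 in; L = 10 in.
Weld metal: R_n/Ω = (1/2.0) × 0.6 × 70 × 0.1767 × 10 = 37.12 kip.
Base metal (shear rupture): R_n/Ω = (1/2.0) × 0.6 × 58 × 1 × 10 = 174 kip.
Governing: weld metal.

R_n/Ω ≈ 37.1 kip (weld metal governs)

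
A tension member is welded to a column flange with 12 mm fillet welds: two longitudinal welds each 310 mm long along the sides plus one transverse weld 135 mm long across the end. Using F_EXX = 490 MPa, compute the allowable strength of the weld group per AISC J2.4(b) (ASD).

R_n/Ω ≈ 942 kN

t_e = 0.707 × 12 = 8.484 mm.
R_nwl = 0.6 × 490 × 8.484 × 620 × 10⁻³ = 1546 kN (longitudinal, 2 welds).
R_nwt = 0.6 × 490 × 8.484 × 135 × 10⁻³ = 336.7 kN (transverse, base value).
(i) R_nwl + R_nwt = 1883 kN; (ii) 0.85 R_nwl + 1.5 R_nwt = 1820 kN.
R_n = max = 1883 kN [governs: (i)]; R_n/Ω = 941.6 kN.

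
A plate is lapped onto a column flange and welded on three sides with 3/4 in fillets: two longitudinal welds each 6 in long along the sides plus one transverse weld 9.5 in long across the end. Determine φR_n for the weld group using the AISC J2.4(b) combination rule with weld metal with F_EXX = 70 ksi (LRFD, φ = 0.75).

φR_n ≈ 408 kips

t_e = 0.707 × 0.75 = 0.5302 in.
R_nwl = 0.6 × 70 × 0.5302 × 12 = 267.2 kips (longitudinal, 2 welds).
R_nwt = 0.6 × 70 × 0.5302 × 9.5 = 211.6 kips (transverse, base value).
(i) R_nwl + R_nwt = 478.8 kips; (ii) 0.85 R_nwl + 1.5 R_nwt = 544.5 kips.
R_n = max = 544.5 kips [governs: (ii)]; φR_n = 408.4 kips.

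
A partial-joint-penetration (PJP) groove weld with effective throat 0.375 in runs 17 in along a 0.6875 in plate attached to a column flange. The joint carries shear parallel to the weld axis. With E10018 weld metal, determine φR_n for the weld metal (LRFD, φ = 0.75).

E100XX → F_EXX = 100 ksi.
Effective throat (given) t_e = 0.375 in.
A_we = 0.375 × 17 = 6.375 in².
F_nw = 0.6 F_EXX = 60 ksi.
φR_n = 0.75 × 60 × 6.375 = 286.9 kips.

φR_n ≈ 287 kips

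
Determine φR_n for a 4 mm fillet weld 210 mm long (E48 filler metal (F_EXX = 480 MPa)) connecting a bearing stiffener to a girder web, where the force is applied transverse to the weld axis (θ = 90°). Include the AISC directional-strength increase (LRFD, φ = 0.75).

t_e = 0.707 × 4 = 2.828 mm; A_we = 2.828 × 210 = 593.9 mm².
Directional factor: 1.0 + 0.5 sin^1.5(90°) = 1.5.
F_nw = 0.6 × 480 × 1.5 = 432 MPa.
φR_n = 0.75 × 432 × 593.9 × 10⁻³ = 192.4 kN.

φR_n ≈ 192 kN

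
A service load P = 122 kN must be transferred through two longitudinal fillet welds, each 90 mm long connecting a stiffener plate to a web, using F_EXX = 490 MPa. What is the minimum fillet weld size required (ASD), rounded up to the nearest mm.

w = 7 mm

Total weld length L = 180 mm.
Required throat t_e = P × Ω / (0.6 F_EXX × L) = 122 × 2.0 / (0.6 × 490 × 180 × 10⁻³) = 4.611 mm.
Required leg w = t_e / 0.707 = 6.522 mm → use 7 mm.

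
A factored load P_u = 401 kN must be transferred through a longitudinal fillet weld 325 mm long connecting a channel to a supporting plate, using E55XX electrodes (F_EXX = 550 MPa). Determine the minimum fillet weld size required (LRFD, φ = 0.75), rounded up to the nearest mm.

w = 8 mm

Total weld length L = 325 mm.
Required throat t_e = P_u / (φ × 0.6 F_EXX × L) = 401 / (0.75 × 0.6 × 550 × 325 × 10⁻³) = 4.985 mm.
Required leg w = t_e / 0.707 = 7.051 mm → use 8 mm.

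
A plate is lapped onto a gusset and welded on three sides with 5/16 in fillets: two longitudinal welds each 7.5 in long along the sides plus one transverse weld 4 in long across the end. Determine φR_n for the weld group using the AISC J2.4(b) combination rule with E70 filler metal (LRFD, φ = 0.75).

E70XX → F_EXX = 70 ksi.
t_e = 0.707 × 0.3125 = 0.2209 in.
R_nwl = 0.6 × 70 × 0.2209 × 15 = 139.2 kips (longitudinal, 2 welds).
R_nwt = 0.6 × 70 × 0.2209 × 4 = 37.12 kips (transverse, base value).
(i) R_nwl + R_nwt = 176.3 kips; (ii) 0.85 R_nwl + 1.5 R_nwt = 174 kips.
R_n = max = 176.3 kips [governs: (i)]; φR_n = 132.2 kips.

φR_n ≈ 132 kips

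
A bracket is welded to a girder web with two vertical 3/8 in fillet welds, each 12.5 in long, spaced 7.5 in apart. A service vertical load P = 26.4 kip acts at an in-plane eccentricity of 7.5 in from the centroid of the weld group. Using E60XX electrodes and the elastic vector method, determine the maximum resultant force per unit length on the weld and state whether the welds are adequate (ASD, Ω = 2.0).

E60XX → F_EXX = 60 ksi.
Total weld length L_w = 25 in. Treat welds as unit-width lines.
Polar moment about centroid: J = 2[d³/12 + d(b/2)²] = 2[12.5³/12 + 12.5×3.75²] = 677.1 in³.
Direct shear f_v = P/L_w = 26.4 / 25 = 1.056 kip/in (vertical).
Torsion M = P·e = 26.4 × 7.5 = 198 kip·in.
Critical point at (x, y) = (3.75, 6.25) from centroid. f_tx = M·y/J = 1.828 kip/in; f_ty = M·x/J = 1.097 kip/in.
Resultant f_max = √[f_tx² + (f_v + f_ty)²] = √[1.828² + (1.056 + 1.097)²] = 2.824 kip/in.
Capacity per unit length: r_n/Ω = (1/2.0) × 0.6 × 60 × (0.707 × 0.375) = 4.772 kip/in.
2.824 ≤ 4.772 → adequate.

f_max ≈ 2.82 kip/in; adequate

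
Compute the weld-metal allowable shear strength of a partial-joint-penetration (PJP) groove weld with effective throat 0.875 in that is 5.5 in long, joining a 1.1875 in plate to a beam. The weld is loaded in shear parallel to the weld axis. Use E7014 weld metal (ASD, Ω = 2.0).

R_n/Ω ≈ 101 kip

E70XX → F_EXX = 70 ksi.
Effective throat (given) t_e = 0.875 in.
A_we = 0.875 × 5.5 = 4.812 in².
F_nw = 0.6 F_EXX = 42 ksi.
R_n/Ω = (42 × 4.812) / 2.0 = 101.1 kip.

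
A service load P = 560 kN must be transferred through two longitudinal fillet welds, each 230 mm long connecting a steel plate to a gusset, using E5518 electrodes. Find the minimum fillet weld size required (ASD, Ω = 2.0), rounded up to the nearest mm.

E55XX → F_EXX = 550 MPa.
Total weld length L = 460 mm.
Required throat t_e = P × Ω / (0.6 F_EXX × L) = 560 × 2.0 / (0.6 × 550 × 460 × 10⁻³) = 7.378 mm.
Required leg w = t_e / 0.707 = 10.44 mm → use 11 mm.

w = 11 mm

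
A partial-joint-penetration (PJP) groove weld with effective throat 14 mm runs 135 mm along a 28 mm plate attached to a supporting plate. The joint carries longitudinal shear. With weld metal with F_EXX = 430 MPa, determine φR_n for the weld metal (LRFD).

Effective throat (given) t_e = 14 mm.
A_we = 14 × 135 = 1890 mm².
F_nw = 0.6 F_EXX = 258 MPa.
φR_n = 0.75 × 258 × 1890 × 10⁻³ = 365.7 kN.

φR_n ≈ 366 kN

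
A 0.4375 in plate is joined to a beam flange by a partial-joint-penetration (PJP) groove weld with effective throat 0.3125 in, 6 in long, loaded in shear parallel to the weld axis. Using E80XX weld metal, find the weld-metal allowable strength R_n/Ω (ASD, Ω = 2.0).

R_n/Ω ≈ 45 kip

E80XX → F_EXX = 80 ksi.
Effective throat (given) t_e = 0.3125 in.
A_we = 0.3125 × 6 = 1.875 in².
F_nw = 0.6 F_EXX = 48 ksi.
R_n/Ω = (48 × 1.875) / 2.0 = 45 kip.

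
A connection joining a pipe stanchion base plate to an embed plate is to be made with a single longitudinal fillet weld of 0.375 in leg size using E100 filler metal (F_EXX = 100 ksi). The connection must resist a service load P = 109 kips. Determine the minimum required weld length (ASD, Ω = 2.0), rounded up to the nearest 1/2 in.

Throat t_e = 0.707 × 0.375 = 0.2651 in.
r_n/Ω = (0.6 × 100 × 0.2651) / 2.0 = 7.954 kip/in.
L_req = P / (r_n/Ω) = 109 / 7.954 = 13.7 in total.
Round up → use L = 14 in.

L = 14 in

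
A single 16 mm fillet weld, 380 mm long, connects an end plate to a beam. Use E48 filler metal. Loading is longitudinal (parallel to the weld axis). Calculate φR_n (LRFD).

E48XX → F_EXX = 480 MPa.
Effective throat t_e = 0.707 × 16 = 11.31 mm.
Total length L = 380 mm; A_we = 11.31 × 380 = 4299 mm².
F_nw = 0.6 F_EXX = 0.6 × 480 = 288 MPa.
φR_n = 0.75 × 288 × 4299 × 10⁻³ = 928.5 kN.

φR_n ≈ 928 kN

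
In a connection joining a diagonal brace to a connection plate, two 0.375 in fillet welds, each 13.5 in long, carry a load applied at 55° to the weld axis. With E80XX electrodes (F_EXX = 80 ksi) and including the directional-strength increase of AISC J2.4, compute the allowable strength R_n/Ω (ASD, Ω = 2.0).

t_e = 0.707 × 0.375 = 0.2651 in; A_we = 0.2651 × 27 = 7.158 in².
Directional factor: 1.0 + 0.5 sin^1.5(55°) = 1.371.
F_nw = 0.6 × 80 × 1.371 = 65.79 ksi.
R_n/Ω = (65.79 × 7.158) / 2.0 = 235.5 kip.

R_n/Ω ≈ 235 kip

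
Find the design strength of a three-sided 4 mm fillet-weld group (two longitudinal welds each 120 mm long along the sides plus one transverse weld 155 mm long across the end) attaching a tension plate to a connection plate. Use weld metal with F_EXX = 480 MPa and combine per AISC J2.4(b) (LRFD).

t_e = 0.707 × 4 = 2.828 mm.
R_nwl = 0.6 × 480 × 2.828 × 240 × 10⁻³ = 195.5 kN (longitudinal, 2 welds).
R_nwt = 0.6 × 480 × 2.828 × 155 × 10⁻³ = 126.2 kN (transverse, base value).
(i) R_nwl + R_nwt = 321.7 kN; (ii) 0.85 R_nwl + 1.5 R_nwt = 355.5 kN.
R_n = max = 355.5 kN [governs: (ii)]; φR_n = 266.6 kN.

φR_n ≈ 267 kN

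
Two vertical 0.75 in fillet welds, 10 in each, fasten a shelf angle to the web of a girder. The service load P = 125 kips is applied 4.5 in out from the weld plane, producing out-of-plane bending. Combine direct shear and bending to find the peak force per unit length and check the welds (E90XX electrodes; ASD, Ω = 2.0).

E90XX → F_EXX = 90 ksi.
L_w = 2 × 10 = 20 in; section modulus (unit throat) S = 2 × L²/6 = 33.33 in².
Direct shear f_v = P/L_w = 125/20 = 6.25 kip/in.
Moment M = P × e = 125 × 4.5 = 562.5 kip·in; bending f_b = M/S = 16.88 kip/in.
f_max = √(f_v² + f_b²) = √(6.25² + 16.88²) = 18 kip/in.
r_n/Ω = (1/2.0) × 0.6 × 90 × (0.707 × 0.75) = 14.32 kip/in → NOT adequate.

f_max ≈ 18 kip/in; NOT adequate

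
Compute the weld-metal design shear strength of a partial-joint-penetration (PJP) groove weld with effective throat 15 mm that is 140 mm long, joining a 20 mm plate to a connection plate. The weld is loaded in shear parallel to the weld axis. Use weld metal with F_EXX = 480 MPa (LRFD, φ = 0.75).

φR_n ≈ 454 kN

Effective throat (given) t_e = 15 mm.
A_we = 15 × 140 = 2100 mm².
F_nw = 0.6 F_EXX = 288 MPa.
φR_n = 0.75 × 288 × 2100 × 10⁻³ = 453.6 kN.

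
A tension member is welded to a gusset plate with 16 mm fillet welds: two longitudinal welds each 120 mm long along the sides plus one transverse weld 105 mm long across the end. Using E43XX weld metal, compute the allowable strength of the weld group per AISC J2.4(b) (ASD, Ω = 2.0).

R_n/Ω ≈ 528 kN

E43XX → F_EXX = 430 MPa.
t_e = 0.707 × 16 = 11.31 mm.
R_nwl = 0.6 × 430 × 11.31 × 240 × 10⁻³ = 700.4 kN (longitudinal, 2 welds).
R_nwt = 0.6 × 430 × 11.31 × 105 × 10⁻³ = 306.4 kN (transverse, base value).
(i) R_nwl + R_nwt = 1007 kN; (ii) 0.85 R_nwl + 1.5 R_nwt = 1055 kN.
R_n = max = 1055 kN [governs: (ii)]; R_n/Ω = 527.5 kN.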